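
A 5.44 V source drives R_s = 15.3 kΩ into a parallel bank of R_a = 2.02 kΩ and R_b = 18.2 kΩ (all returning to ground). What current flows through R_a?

I ≈ 0.286 mA

Combine the parallel branches: R_p = (1/2.02 + 1/18.2)⁻¹ = 1.818 kΩ.
V_A by voltage divider: V_A = 5.44 × 1.818/(15.3 + 1.818) = 0.5778 V.
I(R_a) = V_A / R_a = 0.5778/2.02 = 0.2860 mA.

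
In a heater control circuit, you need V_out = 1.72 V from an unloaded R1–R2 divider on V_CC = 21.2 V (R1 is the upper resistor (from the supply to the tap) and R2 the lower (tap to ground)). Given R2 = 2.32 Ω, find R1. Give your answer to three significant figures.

The divider ratio is R2/(R1+R2) = 1.72/21.2 = 0.08113.
R1 = R2·(1/k − 1) = 2.32 × 11.33 = 26.28 Ω.

R1 ≈ 26.3 Ω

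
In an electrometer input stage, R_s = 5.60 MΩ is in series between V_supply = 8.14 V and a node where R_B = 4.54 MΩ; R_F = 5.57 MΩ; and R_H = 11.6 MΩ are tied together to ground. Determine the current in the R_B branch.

I ≈ 0.482 µA

Parallel bank: R_p = 1/(1/4.54 + 1/5.57 + 1/11.6) = 2.058 MΩ.
V_A by voltage divider: V_A = 8.14 × 2.058/(5.60 + 2.058) = 2.187 V.
I(R_B) = V_A / R_B = 2.187/4.54 = 0.4818 µA.
(Check via current divider: I_total = 1.063 µA; share G_k/ΣG = 0.4532 → same result.)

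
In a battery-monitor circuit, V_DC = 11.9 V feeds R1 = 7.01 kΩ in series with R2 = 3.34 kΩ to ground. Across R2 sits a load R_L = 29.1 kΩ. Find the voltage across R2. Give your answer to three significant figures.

First combine the lower leg with the load: R2 ‖ R_L = 2.996 kΩ.
Now apply the divider: V_out = 11.9 × 0.2994 = 3.563 V.

V_out ≈ 3.56 V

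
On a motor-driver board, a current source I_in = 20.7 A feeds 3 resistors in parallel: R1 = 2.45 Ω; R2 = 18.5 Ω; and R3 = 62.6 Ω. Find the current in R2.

I ≈ 2.34 A

ΣG = 1/2.45 + 1/18.5 + 1/62.6 = 0.4782.
R2 takes the fraction G_k/ΣG = 0.05405/0.4782 = 0.1130, so I = 20.7 × 0.1130 = 2.340 A.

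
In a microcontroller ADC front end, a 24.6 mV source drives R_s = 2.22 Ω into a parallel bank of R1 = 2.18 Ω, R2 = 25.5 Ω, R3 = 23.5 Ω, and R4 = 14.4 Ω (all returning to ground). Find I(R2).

I ≈ 0.410 mA

Combine the parallel branches: R_p = (1/2.18 + 1/25.5 + 1/23.5 + 1/14.4)⁻¹ = 1.640 Ω.
V_A by voltage divider: V_A = 24.6 × 1.640/(2.22 + 1.640) = 10.45 mV.
I(R2) = V_A / R2 = 10.45/25.5 = 0.4098 mA.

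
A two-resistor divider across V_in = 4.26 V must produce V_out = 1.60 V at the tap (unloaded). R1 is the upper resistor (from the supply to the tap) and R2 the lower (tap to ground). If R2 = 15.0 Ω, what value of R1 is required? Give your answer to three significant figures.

Required fraction k = V_out/V_in = 0.3756.
So R1 = R2 · (V_in/V_out − 1) = 15.0 × (4.26/1.60 − 1) = 15.0 × 1.662 = 24.94 Ω.

R1 ≈ 24.9 Ω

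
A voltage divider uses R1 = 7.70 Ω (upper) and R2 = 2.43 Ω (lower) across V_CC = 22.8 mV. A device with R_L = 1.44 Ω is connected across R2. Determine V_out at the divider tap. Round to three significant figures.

The load sits in parallel with R2, giving an effective lower resistance R2' = R2·R_L/(R2+R_L) = 0.9042 Ω.
Then V_out = V_CC · R2'/(R1 + R2') = 22.8 × 0.9042/8.604 = 2.396 mV.

V_out ≈ 2.40 mV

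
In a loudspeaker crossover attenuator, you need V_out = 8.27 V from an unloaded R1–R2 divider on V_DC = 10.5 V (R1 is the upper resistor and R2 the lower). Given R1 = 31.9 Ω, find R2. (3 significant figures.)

The divider ratio is R2/(R1+R2) = 8.27/10.5 = 0.7876.
So R2 = R1 · V_out/(V_DC − V_out) = 31.9 × 8.27/(10.5 − 8.27) = 31.9 × 3.709 = 118.3 Ω.

R2 ≈ 118 Ω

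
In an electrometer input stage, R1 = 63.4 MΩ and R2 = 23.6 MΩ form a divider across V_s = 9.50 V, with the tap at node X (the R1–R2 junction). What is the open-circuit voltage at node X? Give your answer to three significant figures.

V_th is the unloaded tap voltage: V_s · R2/(R1+R2) = 9.50 × 0.2713 = 2.577 V.

V_th ≈ 2.58 V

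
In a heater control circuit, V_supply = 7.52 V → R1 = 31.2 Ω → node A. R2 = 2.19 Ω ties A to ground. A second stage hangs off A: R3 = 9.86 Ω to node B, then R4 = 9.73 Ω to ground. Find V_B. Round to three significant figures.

Looking into the second stage from A: R3 + R4 = 19.59 Ω appears in parallel with R2.
R2 ‖ (R3+R4) = 1.970 Ω.
So V_A = 7.52 × 0.05939 = 0.4466 V.
Then the unloaded second divider: V_B = V_A × R4/(R3+R4) = 0.4466 × 0.4967 = 0.2218 V.

V_B ≈ 0.222 V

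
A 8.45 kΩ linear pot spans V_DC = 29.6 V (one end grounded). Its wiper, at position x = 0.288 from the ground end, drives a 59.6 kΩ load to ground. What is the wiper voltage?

Split the track: R_lower = x·R_p = 2.434 kΩ, R_upper = (1−x)·R_p = 6.016 kΩ.
R_L loads the lower segment: effective lower R = 2.338 kΩ.
Then V_out = V_DC · 2.338/(6.016 + 2.338) = 8.284 V.
(Unloaded: V_out = x·V_DC = 8.52 V.)

V_out ≈ 8.28 V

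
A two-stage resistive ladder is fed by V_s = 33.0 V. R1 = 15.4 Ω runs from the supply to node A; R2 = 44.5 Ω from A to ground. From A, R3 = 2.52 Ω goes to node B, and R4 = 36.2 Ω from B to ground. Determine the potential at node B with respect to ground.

Looking into the second stage from A: R3 + R4 = 38.72 Ω appears in parallel with R2.
R2 ‖ (R3+R4) = 20.70 Ω.
So V_A = 33.0 × 0.5735 = 18.92 V.
Then the unloaded second divider: V_B = V_A × R4/(R3+R4) = 18.92 × 0.9349 = 17.69 V.

V_B ≈ 17.7 V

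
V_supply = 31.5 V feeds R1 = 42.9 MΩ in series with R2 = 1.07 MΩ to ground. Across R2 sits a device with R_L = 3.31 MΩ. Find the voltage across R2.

V_out ≈ 0.583 V

The load sits in parallel with R2, giving an effective lower resistance R2' = R2·R_L/(R2+R_L) = 0.8086 MΩ.
Now apply the divider: V_out = 31.5 × 0.01850 = 0.5827 V.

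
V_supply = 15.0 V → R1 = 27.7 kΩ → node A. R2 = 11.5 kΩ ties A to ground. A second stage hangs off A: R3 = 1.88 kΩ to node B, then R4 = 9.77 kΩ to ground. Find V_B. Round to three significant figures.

The second stage (R3 + R4 = 11.65 kΩ) loads node A in parallel with R2.
R2 ‖ (R3+R4) = 5.787 kΩ.
First divider: V_A = V_supply · 5.787/(27.7 + 5.787) = 2.592 V.
V_B = V_A × 0.8386 = 2.174 V.

V_B ≈ 2.17 V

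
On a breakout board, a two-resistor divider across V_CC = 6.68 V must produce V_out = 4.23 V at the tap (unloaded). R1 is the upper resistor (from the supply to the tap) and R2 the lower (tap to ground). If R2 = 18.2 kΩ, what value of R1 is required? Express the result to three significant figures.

R1 ≈ 10.5 kΩ

Required fraction k = V_out/V_CC = 0.6332.
Rearranging, R1 = R2·(1−k)/k = 18.2 × 0.5792 = 10.54 kΩ.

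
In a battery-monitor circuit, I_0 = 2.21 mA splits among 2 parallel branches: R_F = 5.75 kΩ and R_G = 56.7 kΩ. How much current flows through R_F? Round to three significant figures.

Two-branch current divider: I_k = I_0 · R_other/(R_1 + R_2).
So I = 2.21 × 56.7/62.45 = 2.007 mA.

I ≈ 2.01 mA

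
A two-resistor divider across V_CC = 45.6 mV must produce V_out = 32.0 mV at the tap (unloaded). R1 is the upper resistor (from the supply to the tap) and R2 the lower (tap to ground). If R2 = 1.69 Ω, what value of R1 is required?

Required fraction k = V_out/V_CC = 0.7018.
R1 = R2·(1/k − 1) = 1.69 × 0.4250 = 0.7183 Ω.

R1 ≈ 0.718 Ω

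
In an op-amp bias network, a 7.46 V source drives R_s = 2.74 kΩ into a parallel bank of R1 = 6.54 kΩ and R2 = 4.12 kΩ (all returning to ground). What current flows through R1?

I ≈ 0.547 mA

Combine the parallel branches: R_p = (1/6.54 + 1/4.12)⁻¹ = 2.528 kΩ.
V_A by voltage divider: V_A = 7.46 × 2.528/(2.74 + 2.528) = 3.580 V.
Branch current I = V_A/R1 = 3.580/6.54 = 0.5473 mA.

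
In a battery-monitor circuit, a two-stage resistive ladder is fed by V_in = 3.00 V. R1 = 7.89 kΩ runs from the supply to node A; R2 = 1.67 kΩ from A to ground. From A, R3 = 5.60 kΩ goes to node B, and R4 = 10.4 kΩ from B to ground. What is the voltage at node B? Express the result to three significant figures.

V_B ≈ 0.314 V

Looking into the second stage from A: R3 + R4 = 16.00 kΩ appears in parallel with R2.
R2 ‖ (R3+R4) = 1.512 kΩ.
First divider: V_A = V_in · 1.512/(7.89 + 1.512) = 0.4825 V.
V_B = V_A × 0.6500 = 0.3136 V.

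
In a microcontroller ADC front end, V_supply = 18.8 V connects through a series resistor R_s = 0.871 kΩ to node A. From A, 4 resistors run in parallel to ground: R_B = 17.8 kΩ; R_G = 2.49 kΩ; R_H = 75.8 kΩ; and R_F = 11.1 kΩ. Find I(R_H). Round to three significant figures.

Equivalent of the parallel group: R_p = 1.782 kΩ.
Node voltage V_A = V_supply · R_p/(R_s + R_p) = 18.8 × 0.6717 = 12.63 V.
I(R_H) = V_A / R_H = 12.63/75.8 = 0.1666 mA.
(Check via current divider: I_total = 7.085 mA; share G_k/ΣG = 0.02351 → same result.)

I ≈ 0.167 mA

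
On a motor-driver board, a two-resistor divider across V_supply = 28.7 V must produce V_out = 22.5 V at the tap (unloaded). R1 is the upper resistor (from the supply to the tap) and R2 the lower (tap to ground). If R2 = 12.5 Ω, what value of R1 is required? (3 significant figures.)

Required fraction k = V_out/V_supply = 0.7840.
So R1 = R2 · (V_supply/V_out − 1) = 12.5 × (28.7/22.5 − 1) = 12.5 × 0.2756 = 3.444 Ω.

R1 ≈ 3.44 Ω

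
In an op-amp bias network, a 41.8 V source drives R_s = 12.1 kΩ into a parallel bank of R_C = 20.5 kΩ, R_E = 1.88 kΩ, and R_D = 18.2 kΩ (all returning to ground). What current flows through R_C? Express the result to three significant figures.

Equivalent of the parallel group: R_p = 1.573 kΩ.
V_A by voltage divider: V_A = 41.8 × 1.573/(12.1 + 1.573) = 4.809 V.
Branch current I = V_A/R_C = 4.809/20.5 = 0.2346 mA.

I ≈ 0.235 mA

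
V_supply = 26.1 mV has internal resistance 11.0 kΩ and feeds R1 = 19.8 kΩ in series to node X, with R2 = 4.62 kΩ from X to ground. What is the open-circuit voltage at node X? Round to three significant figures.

V_th ≈ 3.40 mV

R1' = 11.0 + 19.8 = 30.80 kΩ (source resistance + R1).
With X open, the divider is unloaded: V_th = 26.1 × 4.62/35.42 = 3.404 mV.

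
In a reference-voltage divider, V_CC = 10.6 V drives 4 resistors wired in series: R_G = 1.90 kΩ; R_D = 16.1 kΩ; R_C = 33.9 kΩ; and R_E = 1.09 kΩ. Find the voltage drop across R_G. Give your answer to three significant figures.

Total series resistance ΣR = 1.90 + 16.1 + 33.9 + 1.09 = 52.99 kΩ.
By the voltage-divider rule, V = 10.6 × 1.900/52.99 = 0.3801 V.

V ≈ 0.380 V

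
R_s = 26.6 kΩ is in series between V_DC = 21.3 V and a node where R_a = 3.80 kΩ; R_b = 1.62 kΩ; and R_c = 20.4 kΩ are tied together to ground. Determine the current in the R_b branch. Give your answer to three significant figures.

I ≈ 0.511 mA

Combine the parallel branches: R_p = (1/3.80 + 1/1.62 + 1/20.4)⁻¹ = 1.076 kΩ.
V_A by voltage divider: V_A = 21.3 × 1.076/(26.6 + 1.076) = 0.8280 V.
I(R_b) = V_A / R_b = 0.8280/1.62 = 0.5111 mA.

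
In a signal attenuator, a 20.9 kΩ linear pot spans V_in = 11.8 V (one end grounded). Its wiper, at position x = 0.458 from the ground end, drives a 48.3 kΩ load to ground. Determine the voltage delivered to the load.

Split the track: R_lower = x·R_p = 9.572 kΩ, R_upper = (1−x)·R_p = 11.33 kΩ.
R_L loads the lower segment: effective lower R = 7.989 kΩ.
Loaded-divider output: V_out = 11.8 × 0.4136 = 4.880 V.

V_out ≈ 4.88 V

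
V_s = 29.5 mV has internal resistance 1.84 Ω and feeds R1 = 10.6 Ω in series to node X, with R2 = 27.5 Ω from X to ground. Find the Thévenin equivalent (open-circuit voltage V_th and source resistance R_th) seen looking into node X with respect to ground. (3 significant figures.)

V_th ≈ 20.3 mV, R_th ≈ 8.57 Ω

R1' = 1.84 + 10.6 = 12.44 Ω (source resistance + R1).
V_th is the unloaded tap voltage: V_s · R2/(R1'+R2) = 29.5 × 0.6885 = 20.31 mV.
Looking into X with the source shorted: R_th = R1'·R2/(R1'+R2) = 12.44 × 27.5/39.94 = 8.565 Ω.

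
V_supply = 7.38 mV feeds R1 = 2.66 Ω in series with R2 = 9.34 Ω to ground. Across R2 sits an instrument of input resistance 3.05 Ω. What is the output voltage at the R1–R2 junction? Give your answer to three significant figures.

First combine the lower leg with the load: R2 ‖ R_L = 2.299 Ω.
Then V_out = V_supply · R2'/(R1 + R2') = 7.38 × 2.299/4.959 = 3.422 mV.
(Unloaded it would be 5.74 mV; the load pulls it down.)

V_out ≈ 3.42 mV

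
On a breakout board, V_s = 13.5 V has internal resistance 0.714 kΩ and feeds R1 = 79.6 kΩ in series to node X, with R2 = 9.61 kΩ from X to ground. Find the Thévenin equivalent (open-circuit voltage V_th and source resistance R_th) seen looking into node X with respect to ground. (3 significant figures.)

V_th ≈ 1.44 V, R_th ≈ 8.58 kΩ

R1' = 0.714 + 79.6 = 80.31 kΩ (source resistance + R1).
With X open, the divider is unloaded: V_th = 13.5 × 9.61/89.92 = 1.443 V.
Looking into X with the source shorted: R_th = R1'·R2/(R1'+R2) = 80.31 × 9.61/89.92 = 8.583 kΩ.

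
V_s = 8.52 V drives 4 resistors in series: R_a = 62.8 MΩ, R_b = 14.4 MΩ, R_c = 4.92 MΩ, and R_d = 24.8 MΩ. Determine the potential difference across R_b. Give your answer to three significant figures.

V ≈ 1.15 V

Series total: ΣR = 62.8 + 14.4 + 4.92 + 24.8 = 106.9 MΩ.
Voltage divider: V = V_s · (14.40 / 106.9) = 8.52 × 0.1347 = 1.147 V.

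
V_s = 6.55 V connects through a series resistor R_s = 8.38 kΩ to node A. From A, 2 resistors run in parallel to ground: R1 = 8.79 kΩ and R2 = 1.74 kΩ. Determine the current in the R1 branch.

I ≈ 0.110 mA

Combine the parallel branches: R_p = (1/8.79 + 1/1.74)⁻¹ = 1.452 kΩ.
V_A = 6.55 × 1.452/9.832 = 0.9676 V.
I(R1) = V_A / R1 = 0.9676/8.79 = 0.1101 mA.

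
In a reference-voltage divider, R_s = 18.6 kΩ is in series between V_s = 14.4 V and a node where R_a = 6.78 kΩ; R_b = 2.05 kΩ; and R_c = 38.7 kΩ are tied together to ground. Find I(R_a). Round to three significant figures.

Combine the parallel branches: R_p = (1/6.78 + 1/2.05 + 1/38.7)⁻¹ = 1.513 kΩ.
V_A by voltage divider: V_A = 14.4 × 1.513/(18.6 + 1.513) = 1.083 V.
Branch current I = V_A/R_a = 1.083/6.78 = 0.1597 mA.
(Check via current divider: I_total = 0.7160 mA; share G_k/ΣG = 0.2231 → same result.)

I ≈ 0.160 mA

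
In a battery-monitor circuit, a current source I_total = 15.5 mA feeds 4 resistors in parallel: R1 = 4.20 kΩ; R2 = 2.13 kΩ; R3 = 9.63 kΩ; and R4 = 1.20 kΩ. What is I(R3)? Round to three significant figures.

I ≈ 0.979 mA

Total conductance ΣG = 1/4.20 + 1/2.13 + 1/9.63 + 1/1.20 = 1.645 (units of 1/kΩ).
Current divider: I(R3) = I_total · G_k/ΣG = 15.5 × (0.1038/1.645) = 15.5 × 0.06314 = 0.9786 mA.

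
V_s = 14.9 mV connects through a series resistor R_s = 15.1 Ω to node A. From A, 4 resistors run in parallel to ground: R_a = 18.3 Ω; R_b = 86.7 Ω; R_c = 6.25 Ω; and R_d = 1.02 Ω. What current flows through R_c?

Combine the parallel branches: R_p = (1/18.3 + 1/86.7 + 1/6.25 + 1/1.02)⁻¹ = 0.8288 Ω.
Node voltage V_A = V_s · R_p/(R_s + R_p) = 14.9 × 0.05203 = 0.7753 mV.
I(R_c) = V_A / R_c = 0.7753/6.25 = 0.1240 mA.

I ≈ 0.124 mA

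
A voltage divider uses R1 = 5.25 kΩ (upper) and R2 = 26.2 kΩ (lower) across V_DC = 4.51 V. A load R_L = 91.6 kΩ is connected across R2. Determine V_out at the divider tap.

V_out ≈ 3.59 V

First combine the lower leg with the load: R2 ‖ R_L = 20.37 kΩ.
Then V_out = V_DC · R2'/(R1 + R2') = 4.51 × 20.37/25.62 = 3.586 V.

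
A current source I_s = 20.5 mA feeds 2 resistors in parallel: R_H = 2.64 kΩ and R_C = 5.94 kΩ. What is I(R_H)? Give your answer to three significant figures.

Two-branch current divider: I_k = I_s · R_other/(R_1 + R_2).
I(R_H) = 20.5 × 5.94/(2.64 + 5.94) = 20.5 × 0.6923 = 14.19 mA.

I ≈ 14.2 mA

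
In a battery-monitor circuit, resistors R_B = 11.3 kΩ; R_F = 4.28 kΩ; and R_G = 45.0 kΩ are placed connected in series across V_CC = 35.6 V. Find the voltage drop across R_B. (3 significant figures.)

Total series resistance ΣR = 11.3 + 4.28 + 45.0 = 60.58 kΩ.
V = V_CC · R/ΣR = 35.6 × 0.1865 = 6.640 V.

V ≈ 6.64 V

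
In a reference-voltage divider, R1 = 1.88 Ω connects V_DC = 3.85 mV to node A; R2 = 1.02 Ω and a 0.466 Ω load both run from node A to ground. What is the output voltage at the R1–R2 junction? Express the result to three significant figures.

First combine the lower leg with the load: R2 ‖ R_L = 0.3199 Ω.
Then V_out = V_DC · R2'/(R1 + R2') = 3.85 × 0.3199/2.200 = 0.5598 mV.

V_out ≈ 0.560 mV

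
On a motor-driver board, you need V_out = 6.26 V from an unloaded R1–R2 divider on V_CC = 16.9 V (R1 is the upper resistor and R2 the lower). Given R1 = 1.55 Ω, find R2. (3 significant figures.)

R2 ≈ 0.912 Ω

Required fraction k = V_out/V_CC = 0.3704.
Rearranging, R2 = R1·k/(1−k) = 1.55 × 0.5883 = 0.9119 Ω.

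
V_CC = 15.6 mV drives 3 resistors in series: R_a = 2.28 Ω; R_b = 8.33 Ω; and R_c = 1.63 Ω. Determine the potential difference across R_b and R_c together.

Series total: ΣR = 2.28 + 8.33 + 1.63 = 12.24 Ω.
R_{R_b..R_c} = 8.33 + 1.63 = 9.960 Ω.
Voltage divider: V = V_CC · (9.960 / 12.24) = 15.6 × 0.8137 = 12.69 mV.

V ≈ 12.7 mV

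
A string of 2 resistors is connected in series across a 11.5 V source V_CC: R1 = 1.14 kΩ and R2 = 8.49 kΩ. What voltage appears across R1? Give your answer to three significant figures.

V ≈ 1.36 V

Total series resistance ΣR = 1.14 + 8.49 = 9.630 kΩ.
Voltage divider: V = V_CC · (1.140 / 9.630) = 11.5 × 0.1184 = 1.361 V.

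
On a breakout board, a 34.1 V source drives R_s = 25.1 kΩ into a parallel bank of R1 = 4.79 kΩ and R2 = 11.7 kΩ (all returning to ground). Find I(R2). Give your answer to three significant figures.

I ≈ 0.348 mA

Combine the parallel branches: R_p = (1/4.79 + 1/11.7)⁻¹ = 3.399 kΩ.
V_A = 34.1 × 3.399/28.50 = 4.067 V.
I(R2) = V_A / R2 = 4.067/11.7 = 0.3476 mA.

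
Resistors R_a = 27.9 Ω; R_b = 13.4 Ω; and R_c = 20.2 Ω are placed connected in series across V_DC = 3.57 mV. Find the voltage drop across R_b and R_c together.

Series total: ΣR = 27.9 + 13.4 + 20.2 = 61.50 Ω.
R_{R_b..R_c} = 13.4 + 20.2 = 33.60 Ω.
V = V_DC · R/ΣR = 3.57 × 0.5463 = 1.950 mV.

V ≈ 1.95 mV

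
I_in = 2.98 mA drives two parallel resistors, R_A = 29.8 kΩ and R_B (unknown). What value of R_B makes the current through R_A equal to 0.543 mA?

R_B ≈ 6.64 kΩ

In a two-way split, I_A/I_in = R_B/(R_A + R_B).
With f = 0.1822, R_B = R_A · f/(1−f) = 29.8 × 0.2228 = 6.640 kΩ.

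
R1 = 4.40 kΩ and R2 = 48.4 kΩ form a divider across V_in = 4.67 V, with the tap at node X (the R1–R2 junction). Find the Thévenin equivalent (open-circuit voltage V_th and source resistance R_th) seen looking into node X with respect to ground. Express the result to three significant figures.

V_th ≈ 4.28 V, R_th ≈ 4.03 kΩ

With X open, the divider is unloaded: V_th = 4.67 × 48.4/52.80 = 4.281 V.
Looking into X with the source shorted: R_th = R1·R2/(R1+R2) = 4.400 × 48.4/52.80 = 4.033 kΩ.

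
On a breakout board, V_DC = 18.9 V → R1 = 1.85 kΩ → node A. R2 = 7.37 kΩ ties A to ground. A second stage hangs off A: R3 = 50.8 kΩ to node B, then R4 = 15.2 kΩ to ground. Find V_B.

The second stage (R3 + R4 = 66.00 kΩ) loads node A in parallel with R2.
R2 ‖ (R3+R4) = 6.630 kΩ.
V_A = 18.9 × 6.630/(1.85 + 6.630) = 14.78 V.
V_B = V_A × 0.2303 = 3.403 V.

V_B ≈ 3.40 V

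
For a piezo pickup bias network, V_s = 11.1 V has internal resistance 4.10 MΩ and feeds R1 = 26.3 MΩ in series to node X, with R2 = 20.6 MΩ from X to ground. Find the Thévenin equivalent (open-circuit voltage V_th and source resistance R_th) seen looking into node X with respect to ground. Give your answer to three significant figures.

R1' = 4.10 + 26.3 = 30.40 MΩ (source resistance + R1).
With X open, the divider is unloaded: V_th = 11.1 × 20.6/51.00 = 4.484 V.
With V_s suppressed (replaced by a short), R_th = R1' ‖ R2 = (30.40 × 20.6)/(30.40 + 20.6) = 12.28 MΩ.

V_th ≈ 4.48 V, R_th ≈ 12.3 MΩ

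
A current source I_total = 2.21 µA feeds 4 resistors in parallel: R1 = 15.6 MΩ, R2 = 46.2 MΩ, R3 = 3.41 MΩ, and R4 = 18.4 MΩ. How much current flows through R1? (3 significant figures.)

I ≈ 0.327 µA

ΣG = 1/15.6 + 1/46.2 + 1/3.41 + 1/18.4 = 0.4334.
Current divider: I(R1) = I_total · G_k/ΣG = 2.21 × (0.06410/0.4334) = 2.21 × 0.1479 = 0.3269 µA.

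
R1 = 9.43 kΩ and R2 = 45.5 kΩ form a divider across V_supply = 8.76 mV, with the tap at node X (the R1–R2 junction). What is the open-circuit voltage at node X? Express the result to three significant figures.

V_th ≈ 7.26 mV

V_th is the unloaded tap voltage: V_supply · R2/(R1+R2) = 8.76 × 0.8283 = 7.256 mV.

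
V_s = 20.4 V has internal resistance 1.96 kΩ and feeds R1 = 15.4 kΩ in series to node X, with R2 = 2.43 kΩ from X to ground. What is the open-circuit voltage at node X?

R1' = 1.96 + 15.4 = 17.36 kΩ (source resistance + R1).
Open-circuit (no load on X): V_th = V_s · R2/(R1' + R2) = 20.4 × 2.43/(17.36 + 2.43) = 2.505 V.

V_th ≈ 2.50 V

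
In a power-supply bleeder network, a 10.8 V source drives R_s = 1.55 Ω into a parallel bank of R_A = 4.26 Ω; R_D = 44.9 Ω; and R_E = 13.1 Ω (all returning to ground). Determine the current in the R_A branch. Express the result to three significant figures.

Equivalent of the parallel group: R_p = 3.000 Ω.
Node voltage V_A = V_in · R_p/(R_s + R_p) = 10.8 × 0.6593 = 7.121 V.
Branch current I = V_A/R_A = 7.121/4.26 = 1.672 A.

I ≈ 1.67 A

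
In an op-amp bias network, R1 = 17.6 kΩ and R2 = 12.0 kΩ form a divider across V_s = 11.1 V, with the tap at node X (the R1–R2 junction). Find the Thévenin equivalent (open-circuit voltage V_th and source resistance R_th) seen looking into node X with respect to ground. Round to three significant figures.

Open-circuit (no load on X): V_th = V_s · R2/(R1 + R2) = 11.1 × 12.0/(17.60 + 12.0) = 4.500 V.
Zeroing V_s shorts the top of R1 to ground, so R_th = R1 ‖ R2 = 7.135 kΩ.

V_th ≈ 4.50 V, R_th ≈ 7.14 kΩ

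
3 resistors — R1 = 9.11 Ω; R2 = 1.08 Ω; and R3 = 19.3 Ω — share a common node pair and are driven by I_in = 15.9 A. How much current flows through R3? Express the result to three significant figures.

I ≈ 0.758 A

ΣG = 1/9.11 + 1/1.08 + 1/19.3 = 1.088.
R3 takes the fraction G_k/ΣG = 0.05181/1.088 = 0.04764, so I = 15.9 × 0.04764 = 0.7575 A.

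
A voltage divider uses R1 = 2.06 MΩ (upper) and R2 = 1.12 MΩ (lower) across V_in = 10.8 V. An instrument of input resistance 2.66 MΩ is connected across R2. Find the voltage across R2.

V_out ≈ 2.99 V

First combine the lower leg with the load: R2 ‖ R_L = 0.7881 MΩ.
Then V_out = V_in · R2'/(R1 + R2') = 10.8 × 0.7881/2.848 = 2.989 V.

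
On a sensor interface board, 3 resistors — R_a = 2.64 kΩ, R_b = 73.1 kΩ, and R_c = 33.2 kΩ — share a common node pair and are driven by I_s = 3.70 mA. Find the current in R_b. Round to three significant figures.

I ≈ 0.120 mA

Conductances: ΣG = 1/2.64 + 1/73.1 + 1/33.2 = 0.4226 (1/kΩ).
R_b takes the fraction G_k/ΣG = 0.01368/0.4226 = 0.03237, so I = 3.70 × 0.03237 = 0.1198 mA.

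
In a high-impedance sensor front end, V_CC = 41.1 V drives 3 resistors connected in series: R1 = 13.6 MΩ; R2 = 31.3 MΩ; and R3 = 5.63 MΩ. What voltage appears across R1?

Total series resistance ΣR = 13.6 + 31.3 + 5.63 = 50.53 MΩ.
Voltage divider: V = V_CC · (13.60 / 50.53) = 41.1 × 0.2691 = 11.06 V.

V ≈ 11.1 V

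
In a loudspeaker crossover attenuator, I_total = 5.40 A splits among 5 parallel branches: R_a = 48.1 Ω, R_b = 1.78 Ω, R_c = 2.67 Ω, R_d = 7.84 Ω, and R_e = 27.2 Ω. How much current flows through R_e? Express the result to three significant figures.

ΣG = 1/48.1 + 1/1.78 + 1/2.67 + 1/7.84 + 1/27.2 = 1.121.
By the current-divider rule, I = I_total · G_k/ΣG = 5.40 × 0.03278 = 0.1770 A.

I ≈ 0.177 A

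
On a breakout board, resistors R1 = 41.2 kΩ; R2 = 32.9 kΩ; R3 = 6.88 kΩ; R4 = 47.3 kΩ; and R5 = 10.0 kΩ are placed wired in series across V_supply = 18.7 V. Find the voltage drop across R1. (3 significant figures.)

V ≈ 5.57 V

ΣR = 41.2 + 32.9 + 6.88 + 47.3 + 10.0 = 138.3 kΩ.
V = V_supply · R/ΣR = 18.7 × 0.2979 = 5.572 V.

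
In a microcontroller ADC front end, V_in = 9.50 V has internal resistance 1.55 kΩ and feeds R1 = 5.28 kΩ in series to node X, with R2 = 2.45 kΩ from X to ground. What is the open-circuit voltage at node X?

V_th ≈ 2.51 V

R1' = 1.55 + 5.28 = 6.830 kΩ (source resistance + R1).
V_th is the unloaded tap voltage: V_in · R2/(R1'+R2) = 9.50 × 0.2640 = 2.508 V.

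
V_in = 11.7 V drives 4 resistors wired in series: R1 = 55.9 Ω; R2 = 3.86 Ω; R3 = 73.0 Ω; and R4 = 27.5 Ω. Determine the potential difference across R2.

V ≈ 0.282 V

Total series resistance ΣR = 55.9 + 3.86 + 73.0 + 27.5 = 160.3 Ω.
By the voltage-divider rule, V = 11.7 × 3.860/160.3 = 0.2818 V.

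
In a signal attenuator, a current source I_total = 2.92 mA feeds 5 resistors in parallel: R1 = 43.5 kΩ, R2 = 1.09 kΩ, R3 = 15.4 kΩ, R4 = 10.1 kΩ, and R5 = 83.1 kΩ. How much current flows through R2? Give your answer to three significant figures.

Conductances: ΣG = 1/43.5 + 1/1.09 + 1/15.4 + 1/10.1 + 1/83.1 = 1.116 (1/kΩ).
By the current-divider rule, I = I_total · G_k/ΣG = 2.92 × 0.8218 = 2.400 mA.

I ≈ 2.40 mA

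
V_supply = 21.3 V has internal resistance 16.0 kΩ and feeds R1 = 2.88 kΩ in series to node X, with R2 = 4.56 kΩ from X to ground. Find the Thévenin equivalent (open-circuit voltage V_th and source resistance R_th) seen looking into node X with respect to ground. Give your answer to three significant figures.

V_th ≈ 4.14 V, R_th ≈ 3.67 kΩ

R1' = 16.0 + 2.88 = 18.88 kΩ (source resistance + R1).
V_th is the unloaded tap voltage: V_supply · R2/(R1'+R2) = 21.3 × 0.1945 = 4.144 V.
Looking into X with the source shorted: R_th = R1'·R2/(R1'+R2) = 18.88 × 4.56/23.44 = 3.673 kΩ.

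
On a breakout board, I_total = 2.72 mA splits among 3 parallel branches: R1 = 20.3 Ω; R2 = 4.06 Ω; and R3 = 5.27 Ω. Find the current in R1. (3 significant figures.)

Total conductance ΣG = 1/20.3 + 1/4.06 + 1/5.27 = 0.4853 (units of 1/Ω).
Current divider: I(R1) = I_total · G_k/ΣG = 2.72 × (0.04926/0.4853) = 2.72 × 0.1015 = 0.2761 mA.

I ≈ 0.276 mA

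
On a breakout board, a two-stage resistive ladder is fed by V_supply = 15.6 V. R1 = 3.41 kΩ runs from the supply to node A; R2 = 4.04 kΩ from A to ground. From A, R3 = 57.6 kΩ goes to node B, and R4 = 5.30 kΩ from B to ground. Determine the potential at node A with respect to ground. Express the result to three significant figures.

The second stage (R3 + R4 = 62.90 kΩ) loads node A in parallel with R2.
Effective lower resistance at A: R2 ‖ 62.90 = 3.796 kΩ.
So V_A = 15.6 × 0.5268 = 8.218 V.

V_A ≈ 8.22 V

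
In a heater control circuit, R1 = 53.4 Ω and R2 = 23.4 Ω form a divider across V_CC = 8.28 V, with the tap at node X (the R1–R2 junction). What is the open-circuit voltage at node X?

V_th ≈ 2.52 V

V_th is the unloaded tap voltage: V_CC · R2/(R1+R2) = 8.28 × 0.3047 = 2.523 V.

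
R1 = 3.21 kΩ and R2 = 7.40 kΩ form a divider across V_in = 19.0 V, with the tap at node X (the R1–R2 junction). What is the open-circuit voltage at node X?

V_th is the unloaded tap voltage: V_in · R2/(R1+R2) = 19.0 × 0.6975 = 13.25 V.

V_th ≈ 13.3 V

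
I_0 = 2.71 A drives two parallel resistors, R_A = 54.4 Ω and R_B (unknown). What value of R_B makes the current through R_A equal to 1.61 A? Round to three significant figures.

The fraction through R_A equals R_B/(R_A+R_B).
1.61/2.71 = R_B/(R_A + R_B) → R_B = R_A · (0.5941)/(1 − 0.5941) = 54.4 × 1.464 = 79.62 Ω.

R_B ≈ 79.6 Ω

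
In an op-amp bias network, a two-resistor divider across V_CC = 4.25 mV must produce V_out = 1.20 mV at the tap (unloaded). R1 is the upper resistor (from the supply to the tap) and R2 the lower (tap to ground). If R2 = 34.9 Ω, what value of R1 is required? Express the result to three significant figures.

R1 ≈ 88.7 Ω

Required fraction k = V_out/V_CC = 0.2824.
R1 = R2·(1/k − 1) = 34.9 × 2.542 = 88.70 Ω.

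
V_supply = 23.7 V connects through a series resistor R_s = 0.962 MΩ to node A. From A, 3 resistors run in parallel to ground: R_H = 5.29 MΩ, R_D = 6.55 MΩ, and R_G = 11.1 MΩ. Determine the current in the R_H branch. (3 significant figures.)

I ≈ 3.17 µA

Parallel bank: R_p = 1/(1/5.29 + 1/6.55 + 1/11.1) = 2.316 MΩ.
V_A = 23.7 × 2.316/3.278 = 16.74 V.
Branch current I = V_A/R_H = 16.74/5.29 = 3.165 µA.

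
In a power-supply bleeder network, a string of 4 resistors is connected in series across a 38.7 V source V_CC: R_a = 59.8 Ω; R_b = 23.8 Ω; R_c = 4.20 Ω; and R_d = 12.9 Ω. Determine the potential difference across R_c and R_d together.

V ≈ 6.57 V

ΣR = 59.8 + 23.8 + 4.20 + 12.9 = 100.7 Ω.
R_{R_c..R_d} = 4.20 + 12.9 = 17.10 Ω.
Voltage divider: V = V_CC · (17.10 / 100.7) = 38.7 × 0.1698 = 6.572 V.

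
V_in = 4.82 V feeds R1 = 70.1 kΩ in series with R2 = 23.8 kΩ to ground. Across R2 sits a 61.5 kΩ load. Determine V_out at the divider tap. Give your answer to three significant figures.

First combine the lower leg with the load: R2 ‖ R_L = 17.16 kΩ.
Then V_out = V_in · R2'/(R1 + R2') = 4.82 × 17.16/87.26 = 0.9478 V.

V_out ≈ 0.948 V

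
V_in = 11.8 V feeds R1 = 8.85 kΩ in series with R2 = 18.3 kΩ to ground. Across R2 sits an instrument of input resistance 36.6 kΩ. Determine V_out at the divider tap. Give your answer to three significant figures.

V_out ≈ 6.84 V

First combine the lower leg with the load: R2 ‖ R_L = 12.20 kΩ.
Then V_out = V_in · R2'/(R1 + R2') = 11.8 × 12.20/21.05 = 6.839 V.
(Unloaded it would be 7.95 V; the load pulls it down.)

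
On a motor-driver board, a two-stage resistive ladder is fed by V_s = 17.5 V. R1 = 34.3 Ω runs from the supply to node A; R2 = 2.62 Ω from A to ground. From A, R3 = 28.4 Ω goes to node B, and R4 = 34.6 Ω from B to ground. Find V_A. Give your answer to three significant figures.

V_A ≈ 1.20 V

Looking into the second stage from A: R3 + R4 = 63.00 Ω appears in parallel with R2.
R2 ‖ (R3+R4) = 2.515 Ω.
First divider: V_A = V_s · 2.515/(34.3 + 2.515) = 1.196 V.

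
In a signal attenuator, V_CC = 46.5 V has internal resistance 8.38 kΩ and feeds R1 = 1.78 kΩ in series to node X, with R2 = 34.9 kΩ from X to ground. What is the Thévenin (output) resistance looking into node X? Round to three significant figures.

R_th ≈ 7.87 kΩ

R1' = 8.38 + 1.78 = 10.16 kΩ (source resistance + R1).
With V_CC suppressed (replaced by a short), R_th = R1' ‖ R2 = (10.16 × 34.9)/(10.16 + 34.9) = 7.869 kΩ.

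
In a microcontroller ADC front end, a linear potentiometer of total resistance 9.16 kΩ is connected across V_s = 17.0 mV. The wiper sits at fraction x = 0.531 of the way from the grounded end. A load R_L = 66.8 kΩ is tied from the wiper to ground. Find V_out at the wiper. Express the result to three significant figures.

V_out ≈ 8.73 mV

Lower segment x·R_p = 4.864 kΩ; upper segment (1−x)·R_p = 4.296 kΩ.
(x·R_p) ‖ R_L = 4.534 kΩ.
Loaded-divider output: V_out = 17.0 × 0.5135 = 8.729 mV.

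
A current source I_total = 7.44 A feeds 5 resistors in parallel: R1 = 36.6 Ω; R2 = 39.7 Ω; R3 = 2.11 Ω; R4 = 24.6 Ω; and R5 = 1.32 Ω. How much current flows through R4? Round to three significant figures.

I ≈ 0.228 A

ΣG = 1/36.6 + 1/39.7 + 1/2.11 + 1/24.6 + 1/1.32 = 1.325.
Current divider: I(R4) = I_total · G_k/ΣG = 7.44 × (0.04065/1.325) = 7.44 × 0.03069 = 0.2283 A.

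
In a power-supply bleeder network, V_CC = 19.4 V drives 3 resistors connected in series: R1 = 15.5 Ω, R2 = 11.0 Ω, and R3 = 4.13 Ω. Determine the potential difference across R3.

Series total: ΣR = 15.5 + 11.0 + 4.13 = 30.63 Ω.
V = V_CC · R/ΣR = 19.4 × 0.1348 = 2.616 V.

V ≈ 2.62 V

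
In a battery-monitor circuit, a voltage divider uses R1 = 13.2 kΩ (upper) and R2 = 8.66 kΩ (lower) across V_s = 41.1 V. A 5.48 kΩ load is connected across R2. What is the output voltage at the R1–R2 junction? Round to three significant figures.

V_out ≈ 8.33 V

The load sits in parallel with R2, giving an effective lower resistance R2' = R2·R_L/(R2+R_L) = 3.356 kΩ.
Voltage divider with the loaded lower leg: V_out = 41.1 × 3.356/(13.2 + 3.356) = 41.1 × 0.2027 = 8.332 V.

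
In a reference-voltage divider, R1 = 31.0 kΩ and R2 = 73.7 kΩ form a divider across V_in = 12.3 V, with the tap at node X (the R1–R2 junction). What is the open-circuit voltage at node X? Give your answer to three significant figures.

With X open, the divider is unloaded: V_th = 12.3 × 73.7/104.7 = 8.658 V.

V_th ≈ 8.66 V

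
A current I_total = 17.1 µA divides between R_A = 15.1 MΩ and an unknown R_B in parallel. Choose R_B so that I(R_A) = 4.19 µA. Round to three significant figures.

R_B ≈ 4.90 MΩ

The fraction through R_A equals R_B/(R_A+R_B).
With f = 0.2450, R_B = R_A · f/(1−f) = 15.1 × 0.3246 = 4.901 MΩ.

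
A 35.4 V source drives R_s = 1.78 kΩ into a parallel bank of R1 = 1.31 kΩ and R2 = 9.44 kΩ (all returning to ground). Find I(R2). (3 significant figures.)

Combine the parallel branches: R_p = (1/1.31 + 1/9.44)⁻¹ = 1.150 kΩ.
Node voltage V_A = V_supply · R_p/(R_s + R_p) = 35.4 × 0.3926 = 13.90 V.
Branch current I = V_A/R2 = 13.90/9.44 = 1.472 mA.
(Equivalently: I_total = 12.08 mA, then current-divider fraction G_k/ΣG = 0.1219.)

I ≈ 1.47 mA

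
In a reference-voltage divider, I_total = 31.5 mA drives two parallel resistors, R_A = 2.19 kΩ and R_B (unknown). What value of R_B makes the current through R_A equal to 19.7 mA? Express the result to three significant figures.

In a two-way split, I_A/I_total = R_B/(R_A + R_B).
With f = 0.6254, R_B = R_A · f/(1−f) = 2.19 × 1.669 = 3.656 kΩ.

R_B ≈ 3.66 kΩ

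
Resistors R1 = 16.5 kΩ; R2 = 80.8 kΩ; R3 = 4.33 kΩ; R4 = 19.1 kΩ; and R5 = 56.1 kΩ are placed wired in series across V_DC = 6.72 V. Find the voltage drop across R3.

V ≈ 0.165 V

Total series resistance ΣR = 16.5 + 80.8 + 4.33 + 19.1 + 56.1 = 176.8 kΩ.
By the voltage-divider rule, V = 6.72 × 4.330/176.8 = 0.1646 V.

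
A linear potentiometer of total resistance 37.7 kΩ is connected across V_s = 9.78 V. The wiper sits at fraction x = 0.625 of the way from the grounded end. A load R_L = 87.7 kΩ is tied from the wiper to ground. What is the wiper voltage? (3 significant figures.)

V_out ≈ 5.55 V

Split the track: R_lower = x·R_p = 23.56 kΩ, R_upper = (1−x)·R_p = 14.14 kΩ.
(x·R_p) ‖ R_L = 18.57 kΩ.
V_out = 9.78 × 18.57/(14.14 + 18.57) = 5.553 V.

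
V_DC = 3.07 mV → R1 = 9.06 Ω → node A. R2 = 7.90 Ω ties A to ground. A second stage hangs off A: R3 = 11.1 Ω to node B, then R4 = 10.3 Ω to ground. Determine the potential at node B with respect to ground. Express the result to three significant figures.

V_B ≈ 0.575 mV

Node A sees R2 in parallel with the series input of stage 2, R3 + R4 = 21.40 Ω.
R2 ‖ (R3+R4) = 5.770 Ω.
V_A = 3.07 × 5.770/(9.06 + 5.770) = 1.194 mV.
Stage 2 is unloaded, so V_B = V_A · R4/(R3+R4) = 1.194 × 10.3/21.40 = 0.5749 mV.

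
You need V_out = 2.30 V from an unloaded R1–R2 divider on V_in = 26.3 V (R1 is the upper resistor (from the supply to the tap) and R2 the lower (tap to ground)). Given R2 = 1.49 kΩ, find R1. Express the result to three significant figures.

R1 ≈ 15.5 kΩ

V_out/V_in = R2/(R1+R2) = 0.08745.
R1 = R2·(1/k − 1) = 1.49 × 10.43 = 15.55 kΩ.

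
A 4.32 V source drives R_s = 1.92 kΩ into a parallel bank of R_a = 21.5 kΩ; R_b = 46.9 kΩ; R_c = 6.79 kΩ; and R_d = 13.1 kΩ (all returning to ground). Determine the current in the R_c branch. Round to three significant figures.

Combine the parallel branches: R_p = (1/21.5 + 1/46.9 + 1/6.79 + 1/13.1)⁻¹ = 3.431 kΩ.
Node voltage V_A = V_supply · R_p/(R_s + R_p) = 4.32 × 0.6412 = 2.770 V.
I(R_c) = V_A / R_c = 2.770/6.79 = 0.4080 mA.
(Check via current divider: I_total = 0.8073 mA; share G_k/ΣG = 0.5053 → same result.)

I ≈ 0.408 mA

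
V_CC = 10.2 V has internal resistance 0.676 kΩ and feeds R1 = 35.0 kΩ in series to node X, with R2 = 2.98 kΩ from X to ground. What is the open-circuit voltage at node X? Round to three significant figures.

V_th ≈ 0.786 V

R1' = 0.676 + 35.0 = 35.68 kΩ (source resistance + R1).
Open-circuit (no load on X): V_th = V_CC · R2/(R1' + R2) = 10.2 × 2.98/(35.68 + 2.98) = 0.7863 V.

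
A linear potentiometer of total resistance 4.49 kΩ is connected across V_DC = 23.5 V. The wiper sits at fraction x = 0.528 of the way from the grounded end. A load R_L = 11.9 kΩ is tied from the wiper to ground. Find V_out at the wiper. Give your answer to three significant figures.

The pot divides into 2.119 kΩ above the wiper and 2.371 kΩ below.
(x·R_p) ‖ R_L = 1.977 kΩ.
Loaded-divider output: V_out = 23.5 × 0.4826 = 11.34 V.

V_out ≈ 11.3 V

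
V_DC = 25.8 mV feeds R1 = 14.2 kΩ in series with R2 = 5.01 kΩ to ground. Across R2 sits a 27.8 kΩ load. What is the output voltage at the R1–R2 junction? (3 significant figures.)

R2 ‖ R_L = (5.01 × 27.8)/(5.01 + 27.8) = 4.245 kΩ.
Voltage divider with the loaded lower leg: V_out = 25.8 × 4.245/(14.2 + 4.245) = 25.8 × 0.2301 = 5.938 mV.

V_out ≈ 5.94 mV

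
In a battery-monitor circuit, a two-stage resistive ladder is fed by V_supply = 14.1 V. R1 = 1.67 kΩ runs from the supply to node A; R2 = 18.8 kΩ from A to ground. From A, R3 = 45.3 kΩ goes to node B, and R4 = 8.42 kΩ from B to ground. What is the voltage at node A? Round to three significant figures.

Node A sees R2 in parallel with the series input of stage 2, R3 + R4 = 53.72 kΩ.
R2 ‖ (R3+R4) = 13.93 kΩ.
First divider: V_A = V_supply · 13.93/(1.67 + 13.93) = 12.59 V.

V_A ≈ 12.6 V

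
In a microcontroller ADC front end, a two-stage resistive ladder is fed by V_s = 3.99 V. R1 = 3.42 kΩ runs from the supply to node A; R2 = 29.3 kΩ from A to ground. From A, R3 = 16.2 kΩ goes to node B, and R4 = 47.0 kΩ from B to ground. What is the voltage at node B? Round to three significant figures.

The second stage (R3 + R4 = 63.20 kΩ) loads node A in parallel with R2.
Effective lower resistance at A: R2 ‖ 63.20 = 20.02 kΩ.
V_A = 3.99 × 20.02/(3.42 + 20.02) = 3.408 V.
Stage 2 is unloaded, so V_B = V_A · R4/(R3+R4) = 3.408 × 47.0/63.20 = 2.534 V.

V_B ≈ 2.53 V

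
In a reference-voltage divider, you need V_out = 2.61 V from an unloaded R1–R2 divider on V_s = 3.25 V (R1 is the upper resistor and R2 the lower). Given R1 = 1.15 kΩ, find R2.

Required fraction k = V_out/V_s = 0.8031.
So R2 = R1 · V_out/(V_s − V_out) = 1.15 × 2.61/(3.25 − 2.61) = 1.15 × 4.078 = 4.690 kΩ.

R2 ≈ 4.69 kΩ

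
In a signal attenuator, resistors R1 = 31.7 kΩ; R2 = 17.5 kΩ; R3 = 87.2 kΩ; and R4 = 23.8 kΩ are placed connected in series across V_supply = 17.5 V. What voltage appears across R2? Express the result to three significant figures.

ΣR = 31.7 + 17.5 + 87.2 + 23.8 = 160.2 kΩ.
Voltage divider: V = V_supply · (17.50 / 160.2) = 17.5 × 0.1092 = 1.912 V.

V ≈ 1.91 V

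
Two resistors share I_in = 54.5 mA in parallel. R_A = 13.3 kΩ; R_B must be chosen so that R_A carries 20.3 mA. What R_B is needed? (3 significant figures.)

The fraction through R_A equals R_B/(R_A+R_B).
With f = 0.3725, R_B = R_A · f/(1−f) = 13.3 × 0.5936 = 7.894 kΩ.

R_B ≈ 7.89 kΩ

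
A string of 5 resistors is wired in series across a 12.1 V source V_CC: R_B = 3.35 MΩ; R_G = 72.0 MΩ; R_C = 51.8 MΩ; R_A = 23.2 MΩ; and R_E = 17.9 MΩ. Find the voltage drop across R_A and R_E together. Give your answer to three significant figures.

V ≈ 2.96 V

Total series resistance ΣR = 3.35 + 72.0 + 51.8 + 23.2 + 17.9 = 168.2 MΩ.
R_{R_A..R_E} = 23.2 + 17.9 = 41.10 MΩ.
V = V_CC · R/ΣR = 12.1 × 0.2443 = 2.956 V.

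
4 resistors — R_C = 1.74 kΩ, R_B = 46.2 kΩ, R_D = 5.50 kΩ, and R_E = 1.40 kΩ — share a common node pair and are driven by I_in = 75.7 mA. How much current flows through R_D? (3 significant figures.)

Conductances: ΣG = 1/1.74 + 1/46.2 + 1/5.50 + 1/1.40 = 1.492 (1/kΩ).
R_D takes the fraction G_k/ΣG = 0.1818/1.492 = 0.1218, so I = 75.7 × 0.1218 = 9.222 mA.

I ≈ 9.22 mA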